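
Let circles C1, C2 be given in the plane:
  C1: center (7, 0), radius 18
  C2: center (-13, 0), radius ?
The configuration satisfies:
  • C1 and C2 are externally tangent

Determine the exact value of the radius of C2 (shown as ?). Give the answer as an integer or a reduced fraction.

1. [ext C1·C2]  r_C2² + 36r_C2 − 76 = 0  ⇒  r_C2 = 2 (r>0 drops 1)

2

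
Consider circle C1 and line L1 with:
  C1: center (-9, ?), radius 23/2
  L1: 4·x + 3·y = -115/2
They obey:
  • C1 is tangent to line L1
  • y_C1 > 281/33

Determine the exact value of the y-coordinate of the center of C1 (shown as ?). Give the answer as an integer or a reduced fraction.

12

1. [C1‖L1]  y_C1² + (43/3)y_C1 − 316 = 0  ⇒  y_C1 = -79/3 or 12
2. given y_C1 > 281/33: keep 12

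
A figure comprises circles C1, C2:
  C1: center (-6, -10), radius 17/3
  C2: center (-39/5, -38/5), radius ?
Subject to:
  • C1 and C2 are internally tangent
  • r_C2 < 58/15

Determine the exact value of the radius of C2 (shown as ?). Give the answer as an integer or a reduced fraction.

1. [int C1,C2]  r_C2² − (34/3)r_C2 + 208/9 = 0  ⇒  r_C2 = 8/3 or 26/3
2. given r_C2 < 58/15: keep 8/3

8/3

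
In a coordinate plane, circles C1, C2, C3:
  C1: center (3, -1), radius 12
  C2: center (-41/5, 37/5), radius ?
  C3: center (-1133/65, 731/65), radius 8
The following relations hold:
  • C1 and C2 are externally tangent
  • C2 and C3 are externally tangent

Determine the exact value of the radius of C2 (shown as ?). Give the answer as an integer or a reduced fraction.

1. [ext C1·C2]  r_C2² + 24r_C2 − 52 = 0  ⇒  r_C2 = 2 (r>0 drops 1)
2. [ext C2·C3]  r_C2² + 16r_C2 − 36 = 0  ⇒  r_C2 = 2 (r>0 drops 1)

2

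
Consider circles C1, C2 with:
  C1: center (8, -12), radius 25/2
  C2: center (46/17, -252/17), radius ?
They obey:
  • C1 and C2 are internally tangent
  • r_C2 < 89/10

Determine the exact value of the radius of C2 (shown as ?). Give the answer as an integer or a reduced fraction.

13/2

1. [int C1,C2]  r_C2² − 25r_C2 + 481/4 = 0  ⇒  r_C2 = 13/2 or 37/2
2. given r_C2 < 89/10: keep 13/2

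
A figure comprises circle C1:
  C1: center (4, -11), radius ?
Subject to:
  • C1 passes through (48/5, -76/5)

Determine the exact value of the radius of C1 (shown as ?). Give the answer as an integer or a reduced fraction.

7

1. [C1∋P]  r_C1² − 49 = 0  ⇒  r_C1 = 7 (r>0 drops 1)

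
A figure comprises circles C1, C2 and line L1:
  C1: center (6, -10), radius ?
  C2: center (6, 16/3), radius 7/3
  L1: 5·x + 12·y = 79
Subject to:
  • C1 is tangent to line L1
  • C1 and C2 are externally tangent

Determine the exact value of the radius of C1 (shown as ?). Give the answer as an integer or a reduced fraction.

1. [C1‖L1]  r_C1² − 169 = 0  ⇒  r_C1 = 13 (r>0 drops 1)
2. [ext C1·C2]  r_C1² + (14/3)r_C1 − 689/3 = 0  ⇒  r_C1 = 13 (r>0 drops 1)

13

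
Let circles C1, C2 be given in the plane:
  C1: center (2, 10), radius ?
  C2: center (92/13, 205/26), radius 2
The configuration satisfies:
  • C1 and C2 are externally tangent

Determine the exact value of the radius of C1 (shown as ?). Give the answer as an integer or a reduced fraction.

7/2

1. [ext C1·C2]  r_C1² + 4r_C1 − 105/4 = 0  ⇒  r_C1 = 7/2 (r>0 drops 1)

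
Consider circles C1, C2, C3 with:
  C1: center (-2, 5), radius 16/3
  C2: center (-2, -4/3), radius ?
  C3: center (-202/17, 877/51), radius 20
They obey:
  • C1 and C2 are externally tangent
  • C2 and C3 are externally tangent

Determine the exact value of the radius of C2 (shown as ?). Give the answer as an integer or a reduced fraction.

1. [ext C1·C2]  r_C2² + (32/3)r_C2 − 35/3 = 0  ⇒  r_C2 = 1 (r>0 drops 1)
2. [ext C2·C3]  r_C2² + 40r_C2 − 41 = 0  ⇒  r_C2 = 1 (r>0 drops 1)

1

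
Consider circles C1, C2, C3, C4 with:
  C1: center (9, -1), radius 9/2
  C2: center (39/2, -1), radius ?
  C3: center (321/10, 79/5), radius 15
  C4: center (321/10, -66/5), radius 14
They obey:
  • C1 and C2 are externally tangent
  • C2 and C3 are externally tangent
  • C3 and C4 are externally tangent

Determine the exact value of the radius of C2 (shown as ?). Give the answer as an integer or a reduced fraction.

6

1. [ext C1·C2]  r_C2² + 9r_C2 − 90 = 0  ⇒  r_C2 = 6 (r>0 drops 1)
2. [ext C2·C3]  r_C2² + 30r_C2 − 216 = 0  ⇒  r_C2 = 6 (r>0 drops 1)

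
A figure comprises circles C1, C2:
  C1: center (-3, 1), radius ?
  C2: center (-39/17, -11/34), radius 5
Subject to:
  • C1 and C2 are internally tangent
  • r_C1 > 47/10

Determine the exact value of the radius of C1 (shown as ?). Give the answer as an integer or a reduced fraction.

13/2

1. [int C1,C2]  r_C1² − 10r_C1 + 91/4 = 0  ⇒  r_C1 = 7/2 or 13/2
2. given r_C1 > 47/10: keep 13/2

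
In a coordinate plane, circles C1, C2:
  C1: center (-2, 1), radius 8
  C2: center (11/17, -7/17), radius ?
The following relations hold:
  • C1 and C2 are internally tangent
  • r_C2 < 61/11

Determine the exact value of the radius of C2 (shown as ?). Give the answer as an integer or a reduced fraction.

1. [int C1,C2]  r_C2² − 16r_C2 + 55 = 0  ⇒  r_C2 = 5 or 11
2. given r_C2 < 61/11: keep 5

5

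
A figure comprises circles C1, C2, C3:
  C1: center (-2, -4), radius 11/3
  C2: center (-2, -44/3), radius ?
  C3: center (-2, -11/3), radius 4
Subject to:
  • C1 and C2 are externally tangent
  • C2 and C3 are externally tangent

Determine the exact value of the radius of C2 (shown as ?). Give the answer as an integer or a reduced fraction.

7

1. [ext C1·C2]  r_C2² + (22/3)r_C2 − 301/3 = 0  ⇒  r_C2 = 7 (r>0 drops 1)
2. [ext C2·C3]  r_C2² + 8r_C2 − 105 = 0  ⇒  r_C2 = 7 (r>0 drops 1)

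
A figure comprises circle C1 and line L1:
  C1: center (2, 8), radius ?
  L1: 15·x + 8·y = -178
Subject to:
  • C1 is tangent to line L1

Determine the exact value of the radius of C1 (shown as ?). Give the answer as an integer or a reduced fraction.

16

1. [C1‖L1]  r_C1² − 256 = 0  ⇒  r_C1 = 16 (r>0 drops 1)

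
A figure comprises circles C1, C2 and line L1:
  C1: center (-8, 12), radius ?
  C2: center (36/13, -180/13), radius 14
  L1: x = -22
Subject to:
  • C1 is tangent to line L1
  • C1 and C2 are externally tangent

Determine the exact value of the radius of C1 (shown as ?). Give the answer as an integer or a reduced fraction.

14

1. [C1‖L1]  r_C1² − 196 = 0  ⇒  r_C1 = 14 (r>0 drops 1)
2. [ext C1·C2]  r_C1² + 28r_C1 − 588 = 0  ⇒  r_C1 = 14 (r>0 drops 1)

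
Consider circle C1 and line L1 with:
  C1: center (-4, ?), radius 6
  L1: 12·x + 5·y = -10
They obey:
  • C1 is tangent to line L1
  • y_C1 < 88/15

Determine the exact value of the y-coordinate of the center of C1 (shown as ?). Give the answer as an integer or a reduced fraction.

1. [C1‖L1]  y_C1² − (76/5)y_C1 − 928/5 = 0  ⇒  y_C1 = -8 or 116/5
2. given y_C1 < 88/15: keep -8

-8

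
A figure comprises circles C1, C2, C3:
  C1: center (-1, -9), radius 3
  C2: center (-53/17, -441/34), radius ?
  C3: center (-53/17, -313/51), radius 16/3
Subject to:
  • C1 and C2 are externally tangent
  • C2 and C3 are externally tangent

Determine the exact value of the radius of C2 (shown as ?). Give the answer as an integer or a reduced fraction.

1. [ext C1·C2]  r_C2² + 6r_C2 − 45/4 = 0  ⇒  r_C2 = 3/2 (r>0 drops 1)
2. [ext C2·C3]  r_C2² + (32/3)r_C2 − 73/4 = 0  ⇒  r_C2 = 3/2 (r>0 drops 1)

3/2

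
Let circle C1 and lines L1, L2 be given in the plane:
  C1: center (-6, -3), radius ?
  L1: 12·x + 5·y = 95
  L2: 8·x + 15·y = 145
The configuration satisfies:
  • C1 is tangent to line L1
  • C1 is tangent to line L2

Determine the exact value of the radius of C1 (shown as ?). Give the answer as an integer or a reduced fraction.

1. [C1‖L1]  r_C1² − 196 = 0  ⇒  r_C1 = 14 (r>0 drops 1)
2. [C1‖L2]  r_C1² − 196 = 0  ⇒  r_C1 = 14 (r>0 drops 1)

14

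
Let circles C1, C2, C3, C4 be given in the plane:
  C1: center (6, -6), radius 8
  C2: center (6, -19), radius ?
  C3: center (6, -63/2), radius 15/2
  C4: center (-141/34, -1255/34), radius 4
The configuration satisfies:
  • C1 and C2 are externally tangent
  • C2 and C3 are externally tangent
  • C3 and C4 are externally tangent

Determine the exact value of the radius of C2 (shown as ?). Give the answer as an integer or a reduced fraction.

1. [ext C1·C2]  r_C2² + 16r_C2 − 105 = 0  ⇒  r_C2 = 5 (r>0 drops 1)
2. [ext C2·C3]  r_C2² + 15r_C2 − 100 = 0  ⇒  r_C2 = 5 (r>0 drops 1)

5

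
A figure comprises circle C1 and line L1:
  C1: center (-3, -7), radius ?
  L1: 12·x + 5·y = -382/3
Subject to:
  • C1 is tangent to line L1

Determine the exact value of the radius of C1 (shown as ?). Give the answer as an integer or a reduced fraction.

13/3

1. [C1‖L1]  r_C1² − 169/9 = 0  ⇒  r_C1 = 13/3 (r>0 drops 1)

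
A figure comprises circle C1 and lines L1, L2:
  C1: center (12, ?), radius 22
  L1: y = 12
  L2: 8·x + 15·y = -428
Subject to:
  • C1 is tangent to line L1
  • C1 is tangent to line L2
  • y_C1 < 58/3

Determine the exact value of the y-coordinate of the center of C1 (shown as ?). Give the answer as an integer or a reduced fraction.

-10

1. [C1‖L1]  y_C1² − 24y_C1 − 340 = 0  ⇒  y_C1 = -10 or 34
2. [C1‖L2]  y_C1² + (1048/15)y_C1 + 1796/3 = 0  ⇒  y_C1 = -898/15 or -10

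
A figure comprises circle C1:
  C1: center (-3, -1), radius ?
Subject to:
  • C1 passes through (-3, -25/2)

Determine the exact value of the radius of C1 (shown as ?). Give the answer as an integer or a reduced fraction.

23/2

1. [C1∋P]  r_C1² − 529/4 = 0  ⇒  r_C1 = 23/2 (r>0 drops 1)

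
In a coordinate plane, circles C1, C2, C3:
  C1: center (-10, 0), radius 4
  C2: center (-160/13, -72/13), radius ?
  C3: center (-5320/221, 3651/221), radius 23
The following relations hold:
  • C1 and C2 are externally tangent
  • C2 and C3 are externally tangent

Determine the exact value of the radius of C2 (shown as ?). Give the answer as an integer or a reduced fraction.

2

1. [ext C1·C2]  r_C2² + 8r_C2 − 20 = 0  ⇒  r_C2 = 2 (r>0 drops 1)
2. [ext C2·C3]  r_C2² + 46r_C2 − 96 = 0  ⇒  r_C2 = 2 (r>0 drops 1)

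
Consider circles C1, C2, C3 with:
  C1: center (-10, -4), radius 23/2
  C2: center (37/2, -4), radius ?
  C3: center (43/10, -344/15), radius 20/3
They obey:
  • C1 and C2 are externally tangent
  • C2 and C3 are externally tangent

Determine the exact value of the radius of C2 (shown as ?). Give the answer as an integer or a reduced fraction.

1. [ext C1·C2]  r_C2² + 23r_C2 − 680 = 0  ⇒  r_C2 = 17 (r>0 drops 1)
2. [ext C2·C3]  r_C2² + (40/3)r_C2 − 1547/3 = 0  ⇒  r_C2 = 17 (r>0 drops 1)

17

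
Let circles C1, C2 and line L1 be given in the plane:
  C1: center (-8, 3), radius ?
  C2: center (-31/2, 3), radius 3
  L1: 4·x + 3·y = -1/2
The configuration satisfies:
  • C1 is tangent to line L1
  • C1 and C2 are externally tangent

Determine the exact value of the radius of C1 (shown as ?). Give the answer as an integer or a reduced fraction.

9/2

1. [C1‖L1]  r_C1² − 81/4 = 0  ⇒  r_C1 = 9/2 (r>0 drops 1)
2. [ext C1·C2]  r_C1² + 6r_C1 − 189/4 = 0  ⇒  r_C1 = 9/2 (r>0 drops 1)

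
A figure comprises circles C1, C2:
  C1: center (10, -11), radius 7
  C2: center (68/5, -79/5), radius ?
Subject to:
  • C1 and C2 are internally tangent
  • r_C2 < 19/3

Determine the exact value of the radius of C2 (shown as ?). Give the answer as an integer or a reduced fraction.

1. [int C1,C2]  r_C2² − 14r_C2 + 13 = 0  ⇒  r_C2 = 1 or 13
2. given r_C2 < 19/3: keep 1

1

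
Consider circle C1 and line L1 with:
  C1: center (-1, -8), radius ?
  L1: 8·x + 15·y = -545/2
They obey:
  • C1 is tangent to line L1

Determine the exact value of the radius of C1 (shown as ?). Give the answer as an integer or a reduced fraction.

1. [C1‖L1]  r_C1² − 289/4 = 0  ⇒  r_C1 = 17/2 (r>0 drops 1)

17/2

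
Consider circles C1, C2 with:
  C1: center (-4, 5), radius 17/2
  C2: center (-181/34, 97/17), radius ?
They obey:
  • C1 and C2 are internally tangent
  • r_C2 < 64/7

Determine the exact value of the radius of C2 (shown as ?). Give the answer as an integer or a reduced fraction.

7

1. [int C1,C2]  r_C2² − 17r_C2 + 70 = 0  ⇒  r_C2 = 7 or 10
2. given r_C2 < 64/7: keep 7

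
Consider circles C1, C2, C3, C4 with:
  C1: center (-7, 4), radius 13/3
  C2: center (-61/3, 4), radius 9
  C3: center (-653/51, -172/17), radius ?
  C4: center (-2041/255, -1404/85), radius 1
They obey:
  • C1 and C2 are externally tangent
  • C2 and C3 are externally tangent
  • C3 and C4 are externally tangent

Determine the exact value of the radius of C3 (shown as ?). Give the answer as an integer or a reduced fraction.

1. [ext C2·C3]  r_C3² + 18r_C3 − 175 = 0  ⇒  r_C3 = 7 (r>0 drops 1)
2. [ext C3·C4]  r_C3² + 2r_C3 − 63 = 0  ⇒  r_C3 = 7 (r>0 drops 1)

7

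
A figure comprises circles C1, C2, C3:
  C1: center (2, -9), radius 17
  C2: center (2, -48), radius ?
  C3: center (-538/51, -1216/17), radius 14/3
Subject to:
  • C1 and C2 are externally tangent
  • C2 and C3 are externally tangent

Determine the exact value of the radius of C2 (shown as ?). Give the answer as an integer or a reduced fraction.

1. [ext C1·C2]  r_C2² + 34r_C2 − 1232 = 0  ⇒  r_C2 = 22 (r>0 drops 1)
2. [ext C2·C3]  r_C2² + (28/3)r_C2 − 2068/3 = 0  ⇒  r_C2 = 22 (r>0 drops 1)

22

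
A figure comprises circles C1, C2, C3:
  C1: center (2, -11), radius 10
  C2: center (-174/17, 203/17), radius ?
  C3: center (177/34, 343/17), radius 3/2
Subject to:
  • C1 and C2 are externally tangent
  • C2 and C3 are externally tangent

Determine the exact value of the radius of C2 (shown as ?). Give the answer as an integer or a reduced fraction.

16

1. [ext C1·C2]  r_C2² + 20r_C2 − 576 = 0  ⇒  r_C2 = 16 (r>0 drops 1)
2. [ext C2·C3]  r_C2² + 3r_C2 − 304 = 0  ⇒  r_C2 = 16 (r>0 drops 1)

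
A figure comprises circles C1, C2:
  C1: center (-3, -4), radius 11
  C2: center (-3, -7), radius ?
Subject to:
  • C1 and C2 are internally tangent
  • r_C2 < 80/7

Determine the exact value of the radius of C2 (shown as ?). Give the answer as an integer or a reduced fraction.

8

1. [int C1,C2]  r_C2² − 22r_C2 + 112 = 0  ⇒  r_C2 = 8 or 14
2. given r_C2 < 80/7: keep 8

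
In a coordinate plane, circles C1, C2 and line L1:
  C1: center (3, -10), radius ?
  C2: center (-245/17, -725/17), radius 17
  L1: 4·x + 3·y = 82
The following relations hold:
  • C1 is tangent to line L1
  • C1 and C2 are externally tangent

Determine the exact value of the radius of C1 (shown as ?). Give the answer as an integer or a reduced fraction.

20

1. [C1‖L1]  r_C1² − 400 = 0  ⇒  r_C1 = 20 (r>0 drops 1)
2. [ext C1·C2]  r_C1² + 34r_C1 − 1080 = 0  ⇒  r_C1 = 20 (r>0 drops 1)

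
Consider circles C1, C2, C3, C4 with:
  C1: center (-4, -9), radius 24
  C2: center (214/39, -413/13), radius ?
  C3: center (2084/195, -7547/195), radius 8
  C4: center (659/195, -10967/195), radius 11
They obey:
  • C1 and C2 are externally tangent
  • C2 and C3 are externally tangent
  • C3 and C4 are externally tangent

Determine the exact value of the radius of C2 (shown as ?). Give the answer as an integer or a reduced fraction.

2/3

1. [ext C1·C2]  r_C2² + 48r_C2 − 292/9 = 0  ⇒  r_C2 = 2/3 (r>0 drops 1)
2. [ext C2·C3]  r_C2² + 16r_C2 − 100/9 = 0  ⇒  r_C2 = 2/3 (r>0 drops 1)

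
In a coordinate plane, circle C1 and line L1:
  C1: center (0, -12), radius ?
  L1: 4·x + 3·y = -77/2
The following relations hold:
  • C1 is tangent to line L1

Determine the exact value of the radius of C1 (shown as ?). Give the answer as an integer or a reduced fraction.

1/2

1. [C1‖L1]  r_C1² − 1/4 = 0  ⇒  r_C1 = 1/2 (r>0 drops 1)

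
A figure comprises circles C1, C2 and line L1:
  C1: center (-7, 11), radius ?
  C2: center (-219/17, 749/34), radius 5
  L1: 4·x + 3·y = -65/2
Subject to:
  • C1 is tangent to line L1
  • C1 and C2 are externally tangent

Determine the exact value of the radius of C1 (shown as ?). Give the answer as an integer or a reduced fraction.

15/2

1. [C1‖L1]  r_C1² − 225/4 = 0  ⇒  r_C1 = 15/2 (r>0 drops 1)
2. [ext C1·C2]  r_C1² + 10r_C1 − 525/4 = 0  ⇒  r_C1 = 15/2 (r>0 drops 1)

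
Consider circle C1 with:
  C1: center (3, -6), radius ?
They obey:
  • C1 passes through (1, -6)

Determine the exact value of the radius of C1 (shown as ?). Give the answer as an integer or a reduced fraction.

1. [C1∋P]  r_C1² − 4 = 0  ⇒  r_C1 = 2 (r>0 drops 1)

2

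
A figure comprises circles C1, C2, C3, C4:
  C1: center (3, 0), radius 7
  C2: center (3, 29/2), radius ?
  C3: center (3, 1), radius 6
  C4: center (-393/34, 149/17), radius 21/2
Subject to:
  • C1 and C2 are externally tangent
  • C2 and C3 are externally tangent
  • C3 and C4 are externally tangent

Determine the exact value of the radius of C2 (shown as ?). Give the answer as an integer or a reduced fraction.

15/2

1. [ext C1·C2]  r_C2² + 14r_C2 − 645/4 = 0  ⇒  r_C2 = 15/2 (r>0 drops 1)
2. [ext C2·C3]  r_C2² + 12r_C2 − 585/4 = 0  ⇒  r_C2 = 15/2 (r>0 drops 1)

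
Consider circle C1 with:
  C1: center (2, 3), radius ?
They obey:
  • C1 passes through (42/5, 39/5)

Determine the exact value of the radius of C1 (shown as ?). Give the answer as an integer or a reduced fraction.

1. [C1∋P]  r_C1² − 64 = 0  ⇒  r_C1 = 8 (r>0 drops 1)

8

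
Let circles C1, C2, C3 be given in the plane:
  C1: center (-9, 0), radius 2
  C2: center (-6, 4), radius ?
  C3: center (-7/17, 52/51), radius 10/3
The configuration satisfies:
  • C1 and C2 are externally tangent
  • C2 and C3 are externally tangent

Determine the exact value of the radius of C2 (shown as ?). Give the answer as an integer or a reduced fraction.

1. [ext C1·C2]  r_C2² + 4r_C2 − 21 = 0  ⇒  r_C2 = 3 (r>0 drops 1)
2. [ext C2·C3]  r_C2² + (20/3)r_C2 − 29 = 0  ⇒  r_C2 = 3 (r>0 drops 1)

3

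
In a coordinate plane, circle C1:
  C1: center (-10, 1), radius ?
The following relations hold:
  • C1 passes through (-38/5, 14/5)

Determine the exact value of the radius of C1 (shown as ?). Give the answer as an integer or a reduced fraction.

3

1. [C1∋P]  r_C1² − 9 = 0  ⇒  r_C1 = 3 (r>0 drops 1)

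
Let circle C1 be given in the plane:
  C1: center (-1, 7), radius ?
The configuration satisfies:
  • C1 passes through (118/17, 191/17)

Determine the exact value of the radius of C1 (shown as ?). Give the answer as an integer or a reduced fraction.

1. [C1∋P]  r_C1² − 81 = 0  ⇒  r_C1 = 9 (r>0 drops 1)

9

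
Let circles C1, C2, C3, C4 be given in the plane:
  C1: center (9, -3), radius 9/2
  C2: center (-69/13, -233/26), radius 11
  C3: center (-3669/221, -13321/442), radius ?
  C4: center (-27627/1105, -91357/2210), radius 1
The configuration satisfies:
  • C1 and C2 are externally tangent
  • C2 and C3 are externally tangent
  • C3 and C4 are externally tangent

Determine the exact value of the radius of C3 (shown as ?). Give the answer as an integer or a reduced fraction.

13

1. [ext C2·C3]  r_C3² + 22r_C3 − 455 = 0  ⇒  r_C3 = 13 (r>0 drops 1)
2. [ext C3·C4]  r_C3² + 2r_C3 − 195 = 0  ⇒  r_C3 = 13 (r>0 drops 1)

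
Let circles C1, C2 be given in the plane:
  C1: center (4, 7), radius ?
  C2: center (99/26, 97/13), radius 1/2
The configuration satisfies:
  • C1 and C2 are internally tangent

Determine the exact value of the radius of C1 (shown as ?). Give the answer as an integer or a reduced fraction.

1

1. [int C1,C2]  r_C1² − 1r_C1 = 0  ⇒  r_C1 = 1 (r>0 drops 1)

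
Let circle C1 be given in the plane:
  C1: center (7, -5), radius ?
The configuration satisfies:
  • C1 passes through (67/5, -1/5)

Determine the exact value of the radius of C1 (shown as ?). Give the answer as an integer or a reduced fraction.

1. [C1∋P]  r_C1² − 64 = 0  ⇒  r_C1 = 8 (r>0 drops 1)

8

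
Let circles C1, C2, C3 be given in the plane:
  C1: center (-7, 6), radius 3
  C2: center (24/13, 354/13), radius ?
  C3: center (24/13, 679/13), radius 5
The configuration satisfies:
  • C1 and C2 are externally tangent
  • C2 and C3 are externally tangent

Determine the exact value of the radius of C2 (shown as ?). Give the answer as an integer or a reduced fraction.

1. [ext C1·C2]  r_C2² + 6r_C2 − 520 = 0  ⇒  r_C2 = 20 (r>0 drops 1)
2. [ext C2·C3]  r_C2² + 10r_C2 − 600 = 0  ⇒  r_C2 = 20 (r>0 drops 1)

20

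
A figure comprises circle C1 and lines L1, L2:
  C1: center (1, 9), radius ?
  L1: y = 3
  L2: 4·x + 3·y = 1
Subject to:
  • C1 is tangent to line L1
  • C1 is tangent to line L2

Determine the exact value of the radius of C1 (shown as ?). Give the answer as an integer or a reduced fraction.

6

1. [C1‖L1]  r_C1² − 36 = 0  ⇒  r_C1 = 6 (r>0 drops 1)
2. [C1‖L2]  r_C1² − 36 = 0  ⇒  r_C1 = 6 (r>0 drops 1)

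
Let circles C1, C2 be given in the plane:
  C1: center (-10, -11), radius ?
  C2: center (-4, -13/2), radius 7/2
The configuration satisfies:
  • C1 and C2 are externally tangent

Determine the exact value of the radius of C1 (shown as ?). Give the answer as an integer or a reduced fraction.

1. [ext C1·C2]  r_C1² + 7r_C1 − 44 = 0  ⇒  r_C1 = 4 (r>0 drops 1)

4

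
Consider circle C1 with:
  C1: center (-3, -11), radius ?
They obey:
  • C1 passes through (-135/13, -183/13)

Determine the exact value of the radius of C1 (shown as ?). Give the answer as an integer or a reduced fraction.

8

1. [C1∋P]  r_C1² − 64 = 0  ⇒  r_C1 = 8 (r>0 drops 1)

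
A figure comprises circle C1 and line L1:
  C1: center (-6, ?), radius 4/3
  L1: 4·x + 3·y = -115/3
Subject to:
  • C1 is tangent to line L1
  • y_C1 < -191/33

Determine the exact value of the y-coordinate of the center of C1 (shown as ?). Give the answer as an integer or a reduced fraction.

1. [C1‖L1]  y_C1² + (86/9)y_C1 + 161/9 = 0  ⇒  y_C1 = -7 or -23/9
2. given y_C1 < -191/33: keep -7

-7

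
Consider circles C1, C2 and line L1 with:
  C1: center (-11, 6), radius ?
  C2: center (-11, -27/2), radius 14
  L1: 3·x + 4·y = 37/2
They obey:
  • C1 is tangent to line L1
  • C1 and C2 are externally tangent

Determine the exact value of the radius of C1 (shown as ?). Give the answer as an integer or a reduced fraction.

11/2

1. [C1‖L1]  r_C1² − 121/4 = 0  ⇒  r_C1 = 11/2 (r>0 drops 1)
2. [ext C1·C2]  r_C1² + 28r_C1 − 737/4 = 0  ⇒  r_C1 = 11/2 (r>0 drops 1)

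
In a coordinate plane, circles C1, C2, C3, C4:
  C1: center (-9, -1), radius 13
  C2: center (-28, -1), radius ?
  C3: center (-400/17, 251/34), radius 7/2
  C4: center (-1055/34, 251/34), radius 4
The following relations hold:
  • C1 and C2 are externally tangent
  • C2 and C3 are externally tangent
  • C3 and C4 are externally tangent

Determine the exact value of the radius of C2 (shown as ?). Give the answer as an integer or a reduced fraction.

6

1. [ext C1·C2]  r_C2² + 26r_C2 − 192 = 0  ⇒  r_C2 = 6 (r>0 drops 1)
2. [ext C2·C3]  r_C2² + 7r_C2 − 78 = 0  ⇒  r_C2 = 6 (r>0 drops 1)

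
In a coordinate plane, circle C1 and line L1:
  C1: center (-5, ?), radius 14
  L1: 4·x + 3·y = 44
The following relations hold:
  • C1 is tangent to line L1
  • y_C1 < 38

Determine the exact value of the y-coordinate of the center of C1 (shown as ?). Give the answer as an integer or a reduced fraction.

1. [C1‖L1]  y_C1² − (128/3)y_C1 − 268/3 = 0  ⇒  y_C1 = -2 or 134/3
2. given y_C1 < 38: keep -2

-2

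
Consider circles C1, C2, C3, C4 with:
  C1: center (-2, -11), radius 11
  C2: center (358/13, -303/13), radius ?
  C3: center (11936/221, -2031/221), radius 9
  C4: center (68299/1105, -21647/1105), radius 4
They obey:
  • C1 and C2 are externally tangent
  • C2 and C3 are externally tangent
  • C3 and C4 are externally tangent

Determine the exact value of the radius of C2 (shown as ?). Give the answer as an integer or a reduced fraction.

21

1. [ext C1·C2]  r_C2² + 22r_C2 − 903 = 0  ⇒  r_C2 = 21 (r>0 drops 1)
2. [ext C2·C3]  r_C2² + 18r_C2 − 819 = 0  ⇒  r_C2 = 21 (r>0 drops 1)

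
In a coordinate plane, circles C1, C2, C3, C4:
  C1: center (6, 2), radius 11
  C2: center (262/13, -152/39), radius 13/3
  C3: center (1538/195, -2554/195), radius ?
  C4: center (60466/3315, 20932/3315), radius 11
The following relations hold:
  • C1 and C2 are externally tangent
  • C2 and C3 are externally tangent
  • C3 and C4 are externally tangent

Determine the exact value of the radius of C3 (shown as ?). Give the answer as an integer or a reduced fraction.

1. [ext C2·C3]  r_C3² + (26/3)r_C3 − 649/3 = 0  ⇒  r_C3 = 11 (r>0 drops 1)
2. [ext C3·C4]  r_C3² + 22r_C3 − 363 = 0  ⇒  r_C3 = 11 (r>0 drops 1)

11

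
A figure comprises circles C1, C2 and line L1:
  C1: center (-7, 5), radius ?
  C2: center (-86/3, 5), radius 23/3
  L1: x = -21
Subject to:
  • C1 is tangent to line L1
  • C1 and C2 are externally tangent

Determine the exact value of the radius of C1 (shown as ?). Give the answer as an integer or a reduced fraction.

14

1. [C1‖L1]  r_C1² − 196 = 0  ⇒  r_C1 = 14 (r>0 drops 1)
2. [ext C1·C2]  r_C1² + (46/3)r_C1 − 1232/3 = 0  ⇒  r_C1 = 14 (r>0 drops 1)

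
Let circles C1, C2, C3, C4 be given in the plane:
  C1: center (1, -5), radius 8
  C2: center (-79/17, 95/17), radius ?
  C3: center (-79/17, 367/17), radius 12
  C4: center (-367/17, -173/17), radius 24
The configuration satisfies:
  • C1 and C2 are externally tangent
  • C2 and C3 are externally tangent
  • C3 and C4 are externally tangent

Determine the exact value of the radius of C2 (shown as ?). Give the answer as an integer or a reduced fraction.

4

1. [ext C1·C2]  r_C2² + 16r_C2 − 80 = 0  ⇒  r_C2 = 4 (r>0 drops 1)
2. [ext C2·C3]  r_C2² + 24r_C2 − 112 = 0  ⇒  r_C2 = 4 (r>0 drops 1)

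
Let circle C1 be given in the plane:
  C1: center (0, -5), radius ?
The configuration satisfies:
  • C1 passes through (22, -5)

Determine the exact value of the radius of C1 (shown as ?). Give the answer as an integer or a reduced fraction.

22

1. [C1∋P]  r_C1² − 484 = 0  ⇒  r_C1 = 22 (r>0 drops 1)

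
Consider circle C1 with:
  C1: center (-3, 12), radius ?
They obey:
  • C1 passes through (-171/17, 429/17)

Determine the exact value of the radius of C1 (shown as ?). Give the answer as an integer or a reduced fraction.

1. [C1∋P]  r_C1² − 225 = 0  ⇒  r_C1 = 15 (r>0 drops 1)

15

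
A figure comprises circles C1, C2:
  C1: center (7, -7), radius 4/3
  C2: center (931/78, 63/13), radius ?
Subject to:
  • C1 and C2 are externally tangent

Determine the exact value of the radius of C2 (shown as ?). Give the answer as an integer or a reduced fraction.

1. [ext C1·C2]  r_C2² + (8/3)r_C2 − 1955/12 = 0  ⇒  r_C2 = 23/2 (r>0 drops 1)

23/2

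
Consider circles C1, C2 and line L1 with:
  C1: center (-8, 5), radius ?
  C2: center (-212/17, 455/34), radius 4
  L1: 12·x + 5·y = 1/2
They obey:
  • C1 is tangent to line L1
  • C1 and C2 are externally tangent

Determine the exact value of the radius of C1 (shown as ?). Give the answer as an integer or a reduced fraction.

1. [C1‖L1]  r_C1² − 121/4 = 0  ⇒  r_C1 = 11/2 (r>0 drops 1)
2. [ext C1·C2]  r_C1² + 8r_C1 − 297/4 = 0  ⇒  r_C1 = 11/2 (r>0 drops 1)

11/2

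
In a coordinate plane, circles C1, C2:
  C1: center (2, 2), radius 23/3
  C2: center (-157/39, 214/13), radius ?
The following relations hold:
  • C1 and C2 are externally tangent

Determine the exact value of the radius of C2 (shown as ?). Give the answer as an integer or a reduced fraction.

8

1. [ext C1·C2]  r_C2² + (46/3)r_C2 − 560/3 = 0  ⇒  r_C2 = 8 (r>0 drops 1)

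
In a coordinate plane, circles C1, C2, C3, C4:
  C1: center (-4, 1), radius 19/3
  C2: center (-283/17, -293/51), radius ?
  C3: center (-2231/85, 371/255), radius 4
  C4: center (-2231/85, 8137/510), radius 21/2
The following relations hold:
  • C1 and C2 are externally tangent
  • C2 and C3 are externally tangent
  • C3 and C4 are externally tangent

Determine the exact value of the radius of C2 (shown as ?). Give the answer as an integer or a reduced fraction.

8

1. [ext C1·C2]  r_C2² + (38/3)r_C2 − 496/3 = 0  ⇒  r_C2 = 8 (r>0 drops 1)
2. [ext C2·C3]  r_C2² + 8r_C2 − 128 = 0  ⇒  r_C2 = 8 (r>0 drops 1)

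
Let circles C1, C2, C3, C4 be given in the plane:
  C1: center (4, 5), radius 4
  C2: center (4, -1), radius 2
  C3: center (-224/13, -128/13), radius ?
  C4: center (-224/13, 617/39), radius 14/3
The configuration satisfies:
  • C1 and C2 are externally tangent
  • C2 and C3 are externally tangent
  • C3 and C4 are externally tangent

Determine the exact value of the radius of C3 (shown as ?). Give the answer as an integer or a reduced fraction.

1. [ext C2·C3]  r_C3² + 4r_C3 − 525 = 0  ⇒  r_C3 = 21 (r>0 drops 1)
2. [ext C3·C4]  r_C3² + (28/3)r_C3 − 637 = 0  ⇒  r_C3 = 21 (r>0 drops 1)

21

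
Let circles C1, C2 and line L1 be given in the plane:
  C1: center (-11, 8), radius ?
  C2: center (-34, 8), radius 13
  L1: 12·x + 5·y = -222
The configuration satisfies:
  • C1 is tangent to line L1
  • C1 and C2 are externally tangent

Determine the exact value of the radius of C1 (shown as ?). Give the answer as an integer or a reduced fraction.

10

1. [C1‖L1]  r_C1² − 100 = 0  ⇒  r_C1 = 10 (r>0 drops 1)
2. [ext C1·C2]  r_C1² + 26r_C1 − 360 = 0  ⇒  r_C1 = 10 (r>0 drops 1)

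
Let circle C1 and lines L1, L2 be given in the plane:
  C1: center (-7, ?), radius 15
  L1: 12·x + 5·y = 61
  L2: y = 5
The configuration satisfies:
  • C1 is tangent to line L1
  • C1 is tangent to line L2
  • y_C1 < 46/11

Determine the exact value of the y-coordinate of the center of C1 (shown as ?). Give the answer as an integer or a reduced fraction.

-10

1. [C1‖L1]  y_C1² − 58y_C1 − 680 = 0  ⇒  y_C1 = -10 or 68
2. [C1‖L2]  y_C1² − 10y_C1 − 200 = 0  ⇒  y_C1 = -10 or 20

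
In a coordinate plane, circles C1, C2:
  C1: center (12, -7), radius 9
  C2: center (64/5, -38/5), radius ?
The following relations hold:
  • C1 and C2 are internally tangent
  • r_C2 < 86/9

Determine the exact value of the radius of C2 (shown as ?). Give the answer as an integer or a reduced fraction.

8

1. [int C1,C2]  r_C2² − 18r_C2 + 80 = 0  ⇒  r_C2 = 8 or 10
2. given r_C2 < 86/9: keep 8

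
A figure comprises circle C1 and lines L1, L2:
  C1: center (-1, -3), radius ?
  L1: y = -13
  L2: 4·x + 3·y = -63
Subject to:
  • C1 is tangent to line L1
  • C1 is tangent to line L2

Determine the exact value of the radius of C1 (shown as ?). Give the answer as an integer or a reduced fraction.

10

1. [C1‖L1]  r_C1² − 100 = 0  ⇒  r_C1 = 10 (r>0 drops 1)
2. [C1‖L2]  r_C1² − 100 = 0  ⇒  r_C1 = 10 (r>0 drops 1)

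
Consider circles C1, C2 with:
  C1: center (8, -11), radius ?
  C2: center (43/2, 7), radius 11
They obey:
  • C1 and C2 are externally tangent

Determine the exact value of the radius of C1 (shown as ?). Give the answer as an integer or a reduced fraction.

23/2

1. [ext C1·C2]  r_C1² + 22r_C1 − 1541/4 = 0  ⇒  r_C1 = 23/2 (r>0 drops 1)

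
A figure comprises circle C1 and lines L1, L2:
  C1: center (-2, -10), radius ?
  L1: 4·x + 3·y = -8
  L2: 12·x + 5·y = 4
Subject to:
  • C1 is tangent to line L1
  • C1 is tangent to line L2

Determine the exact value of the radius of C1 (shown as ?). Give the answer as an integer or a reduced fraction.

6

1. [C1‖L1]  r_C1² − 36 = 0  ⇒  r_C1 = 6 (r>0 drops 1)
2. [C1‖L2]  r_C1² − 36 = 0  ⇒  r_C1 = 6 (r>0 drops 1)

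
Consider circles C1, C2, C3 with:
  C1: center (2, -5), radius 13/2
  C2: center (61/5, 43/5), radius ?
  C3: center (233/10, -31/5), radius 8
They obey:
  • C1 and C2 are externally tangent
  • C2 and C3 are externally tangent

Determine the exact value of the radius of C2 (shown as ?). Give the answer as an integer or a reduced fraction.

21/2

1. [ext C1·C2]  r_C2² + 13r_C2 − 987/4 = 0  ⇒  r_C2 = 21/2 (r>0 drops 1)
2. [ext C2·C3]  r_C2² + 16r_C2 − 1113/4 = 0  ⇒  r_C2 = 21/2 (r>0 drops 1)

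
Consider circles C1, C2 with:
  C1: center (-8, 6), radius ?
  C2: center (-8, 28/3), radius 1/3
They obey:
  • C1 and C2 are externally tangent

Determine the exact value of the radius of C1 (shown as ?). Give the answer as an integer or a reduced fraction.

3

1. [ext C1·C2]  r_C1² + (2/3)r_C1 − 11 = 0  ⇒  r_C1 = 3 (r>0 drops 1)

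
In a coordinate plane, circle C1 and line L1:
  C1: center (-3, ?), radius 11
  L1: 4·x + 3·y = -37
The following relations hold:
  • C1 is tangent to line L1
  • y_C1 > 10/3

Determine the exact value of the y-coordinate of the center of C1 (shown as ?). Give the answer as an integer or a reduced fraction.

1. [C1‖L1]  y_C1² + (50/3)y_C1 − 800/3 = 0  ⇒  y_C1 = -80/3 or 10
2. given y_C1 > 10/3: keep 10

10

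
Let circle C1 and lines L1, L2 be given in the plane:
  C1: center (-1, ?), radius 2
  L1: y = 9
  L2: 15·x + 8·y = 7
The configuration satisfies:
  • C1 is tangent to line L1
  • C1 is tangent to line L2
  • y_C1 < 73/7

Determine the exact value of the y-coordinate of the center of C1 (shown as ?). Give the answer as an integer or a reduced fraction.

1. [C1‖L1]  y_C1² − 18y_C1 + 77 = 0  ⇒  y_C1 = 7 or 11
2. [C1‖L2]  y_C1² − (11/2)y_C1 − 21/2 = 0  ⇒  y_C1 = -3/2 or 7

7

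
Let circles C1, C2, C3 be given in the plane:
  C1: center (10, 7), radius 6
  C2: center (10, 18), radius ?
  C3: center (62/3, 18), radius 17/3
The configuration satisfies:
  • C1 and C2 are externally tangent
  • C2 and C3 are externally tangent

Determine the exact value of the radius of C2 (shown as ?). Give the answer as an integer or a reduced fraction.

5

1. [ext C1·C2]  r_C2² + 12r_C2 − 85 = 0  ⇒  r_C2 = 5 (r>0 drops 1)
2. [ext C2·C3]  r_C2² + (34/3)r_C2 − 245/3 = 0  ⇒  r_C2 = 5 (r>0 drops 1)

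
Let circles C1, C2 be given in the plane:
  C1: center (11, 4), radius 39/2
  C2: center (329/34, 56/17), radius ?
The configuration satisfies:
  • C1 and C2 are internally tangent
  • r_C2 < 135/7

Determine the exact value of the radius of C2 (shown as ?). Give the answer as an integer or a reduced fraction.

1. [int C1,C2]  r_C2² − 39r_C2 + 378 = 0  ⇒  r_C2 = 18 or 21
2. given r_C2 < 135/7: keep 18

18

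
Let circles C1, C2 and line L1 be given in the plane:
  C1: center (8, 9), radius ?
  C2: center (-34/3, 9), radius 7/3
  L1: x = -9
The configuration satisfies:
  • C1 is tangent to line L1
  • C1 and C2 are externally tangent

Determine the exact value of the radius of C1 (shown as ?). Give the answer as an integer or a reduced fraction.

17

1. [C1‖L1]  r_C1² − 289 = 0  ⇒  r_C1 = 17 (r>0 drops 1)
2. [ext C1·C2]  r_C1² + (14/3)r_C1 − 1105/3 = 0  ⇒  r_C1 = 17 (r>0 drops 1)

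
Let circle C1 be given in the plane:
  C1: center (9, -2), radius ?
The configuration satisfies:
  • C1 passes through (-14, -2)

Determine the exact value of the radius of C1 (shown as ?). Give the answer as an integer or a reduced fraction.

1. [C1∋P]  r_C1² − 529 = 0  ⇒  r_C1 = 23 (r>0 drops 1)

23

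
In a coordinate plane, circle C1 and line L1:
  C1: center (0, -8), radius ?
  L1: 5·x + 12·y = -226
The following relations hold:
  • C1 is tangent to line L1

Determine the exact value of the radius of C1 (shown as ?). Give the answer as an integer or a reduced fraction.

10

1. [C1‖L1]  r_C1² − 100 = 0  ⇒  r_C1 = 10 (r>0 drops 1)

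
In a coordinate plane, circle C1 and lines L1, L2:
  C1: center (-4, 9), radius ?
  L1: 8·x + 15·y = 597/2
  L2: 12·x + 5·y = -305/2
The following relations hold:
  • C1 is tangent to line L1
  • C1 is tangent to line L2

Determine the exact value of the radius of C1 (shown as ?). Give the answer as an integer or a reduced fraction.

1. [C1‖L1]  r_C1² − 529/4 = 0  ⇒  r_C1 = 23/2 (r>0 drops 1)
2. [C1‖L2]  r_C1² − 529/4 = 0  ⇒  r_C1 = 23/2 (r>0 drops 1)

23/2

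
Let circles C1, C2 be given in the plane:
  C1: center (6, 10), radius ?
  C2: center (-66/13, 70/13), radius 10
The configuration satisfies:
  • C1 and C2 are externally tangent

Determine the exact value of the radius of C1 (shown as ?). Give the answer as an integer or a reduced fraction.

2

1. [ext C1·C2]  r_C1² + 20r_C1 − 44 = 0  ⇒  r_C1 = 2 (r>0 drops 1)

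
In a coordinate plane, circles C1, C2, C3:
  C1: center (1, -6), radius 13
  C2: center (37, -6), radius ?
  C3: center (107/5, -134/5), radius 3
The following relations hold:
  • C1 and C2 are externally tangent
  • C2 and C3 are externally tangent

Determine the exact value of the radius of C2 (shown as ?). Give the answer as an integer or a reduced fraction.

23

1. [ext C1·C2]  r_C2² + 26r_C2 − 1127 = 0  ⇒  r_C2 = 23 (r>0 drops 1)
2. [ext C2·C3]  r_C2² + 6r_C2 − 667 = 0  ⇒  r_C2 = 23 (r>0 drops 1)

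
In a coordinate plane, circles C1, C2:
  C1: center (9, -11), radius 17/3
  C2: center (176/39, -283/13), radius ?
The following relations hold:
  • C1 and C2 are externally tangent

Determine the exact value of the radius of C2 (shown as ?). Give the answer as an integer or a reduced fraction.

6

1. [ext C1·C2]  r_C2² + (34/3)r_C2 − 104 = 0  ⇒  r_C2 = 6 (r>0 drops 1)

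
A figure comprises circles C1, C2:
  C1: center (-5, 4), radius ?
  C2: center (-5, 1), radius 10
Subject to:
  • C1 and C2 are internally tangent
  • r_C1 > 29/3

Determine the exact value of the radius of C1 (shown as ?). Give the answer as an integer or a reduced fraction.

1. [int C1,C2]  r_C1² − 20r_C1 + 91 = 0  ⇒  r_C1 = 7 or 13
2. given r_C1 > 29/3: keep 13

13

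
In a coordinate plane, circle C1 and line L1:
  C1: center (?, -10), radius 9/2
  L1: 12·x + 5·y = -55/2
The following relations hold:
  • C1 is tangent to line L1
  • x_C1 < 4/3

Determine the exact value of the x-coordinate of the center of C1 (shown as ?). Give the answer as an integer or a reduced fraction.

-3

1. [C1‖L1]  x_C1² − (15/4)x_C1 − 81/4 = 0  ⇒  x_C1 = -3 or 27/4
2. given x_C1 < 4/3: keep -3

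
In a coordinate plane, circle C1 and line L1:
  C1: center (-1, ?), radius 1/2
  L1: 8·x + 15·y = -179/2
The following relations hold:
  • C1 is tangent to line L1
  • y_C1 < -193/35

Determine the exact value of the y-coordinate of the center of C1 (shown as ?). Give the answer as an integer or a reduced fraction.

-6

1. [C1‖L1]  y_C1² + (163/15)y_C1 + 146/5 = 0  ⇒  y_C1 = -6 or -73/15
2. given y_C1 < -193/35: keep -6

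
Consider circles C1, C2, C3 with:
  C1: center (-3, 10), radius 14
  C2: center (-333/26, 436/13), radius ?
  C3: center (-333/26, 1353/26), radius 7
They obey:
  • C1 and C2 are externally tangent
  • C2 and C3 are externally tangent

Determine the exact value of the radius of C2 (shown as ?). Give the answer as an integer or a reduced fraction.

23/2

1. [ext C1·C2]  r_C2² + 28r_C2 − 1817/4 = 0  ⇒  r_C2 = 23/2 (r>0 drops 1)
2. [ext C2·C3]  r_C2² + 14r_C2 − 1173/4 = 0  ⇒  r_C2 = 23/2 (r>0 drops 1)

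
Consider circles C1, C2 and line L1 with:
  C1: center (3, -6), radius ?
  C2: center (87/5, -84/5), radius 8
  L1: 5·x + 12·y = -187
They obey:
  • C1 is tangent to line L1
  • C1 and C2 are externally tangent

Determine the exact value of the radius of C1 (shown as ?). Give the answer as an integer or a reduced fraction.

1. [C1‖L1]  r_C1² − 100 = 0  ⇒  r_C1 = 10 (r>0 drops 1)
2. [ext C1·C2]  r_C1² + 16r_C1 − 260 = 0  ⇒  r_C1 = 10 (r>0 drops 1)

10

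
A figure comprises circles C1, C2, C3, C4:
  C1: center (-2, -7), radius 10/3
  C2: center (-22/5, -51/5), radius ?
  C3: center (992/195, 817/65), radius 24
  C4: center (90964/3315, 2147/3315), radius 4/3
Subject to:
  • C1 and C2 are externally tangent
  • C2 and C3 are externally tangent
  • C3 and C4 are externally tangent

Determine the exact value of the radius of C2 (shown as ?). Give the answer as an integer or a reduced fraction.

1. [ext C1·C2]  r_C2² + (20/3)r_C2 − 44/9 = 0  ⇒  r_C2 = 2/3 (r>0 drops 1)
2. [ext C2·C3]  r_C2² + 48r_C2 − 292/9 = 0  ⇒  r_C2 = 2/3 (r>0 drops 1)

2/3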